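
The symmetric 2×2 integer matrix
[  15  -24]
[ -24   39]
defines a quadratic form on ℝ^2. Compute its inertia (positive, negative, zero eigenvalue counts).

step 0: pivot 15 → sign +
step 1: pivot 3/5 → sign +
signature = (2, 0, 0)

Answer: (2, 0, 0)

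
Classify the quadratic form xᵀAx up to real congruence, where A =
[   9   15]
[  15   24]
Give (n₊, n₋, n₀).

step 0: pivot 9 → sign +
step 1: pivot -1 → sign −
signature = (1, 1, 0)

Answer: (1, 1, 0)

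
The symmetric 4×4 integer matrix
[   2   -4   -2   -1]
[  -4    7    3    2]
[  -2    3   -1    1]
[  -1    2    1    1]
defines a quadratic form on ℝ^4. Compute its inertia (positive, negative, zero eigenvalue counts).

Answer: (2, 2, 0)

Derivation:
step 0: pivot 2 → sign +
step 1: pivot -1 → sign −
step 2: pivot -2 → sign −
step 3: pivot 1/2 → sign +
signature = (2, 2, 0)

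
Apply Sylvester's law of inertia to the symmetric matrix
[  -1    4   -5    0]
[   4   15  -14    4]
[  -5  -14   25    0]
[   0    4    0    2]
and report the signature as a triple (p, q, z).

Answer: (2, 2, 0)

Derivation:
step 0: pivot -1 → sign −
step 1: pivot 31 → sign +
step 2: pivot 394/31 → sign +
step 3: pivot -6/197 → sign −
signature = (2, 2, 0)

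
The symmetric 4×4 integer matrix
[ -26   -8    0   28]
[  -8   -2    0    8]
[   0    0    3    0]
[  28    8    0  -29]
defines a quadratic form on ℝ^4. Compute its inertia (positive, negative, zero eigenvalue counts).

step 0: pivot -26 → sign −
step 1: pivot 6/13 → sign +
step 2: pivot 3 → sign +
step 3: pivot 1/3 → sign +
signature = (3, 1, 0)

Answer: (3, 1, 0)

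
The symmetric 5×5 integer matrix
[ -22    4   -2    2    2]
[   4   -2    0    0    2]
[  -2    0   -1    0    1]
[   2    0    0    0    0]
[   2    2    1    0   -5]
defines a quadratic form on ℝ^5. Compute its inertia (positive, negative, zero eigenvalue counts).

step 0: pivot -22 → sign −
step 1: pivot -14/11 → sign −
step 2: pivot -5/7 → sign −
step 3: pivot 2/5 → sign +
step 4: pivot -2 → sign −
signature = (1, 4, 0)

Answer: (1, 4, 0)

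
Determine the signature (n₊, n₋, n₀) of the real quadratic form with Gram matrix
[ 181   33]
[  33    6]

Answer: (1, 1, 0)

Derivation:
step 0: pivot 181 → sign +
step 1: pivot -3/181 → sign −
signature = (1, 1, 0)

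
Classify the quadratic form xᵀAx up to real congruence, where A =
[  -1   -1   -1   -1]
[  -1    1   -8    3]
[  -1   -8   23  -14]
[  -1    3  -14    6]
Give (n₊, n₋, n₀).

step 0: pivot -1 → sign −
step 1: pivot 2 → sign +
step 2: pivot -1/2 → sign −
step 3: pivot 1 → sign +
signature = (2, 2, 0)

Answer: (2, 2, 0)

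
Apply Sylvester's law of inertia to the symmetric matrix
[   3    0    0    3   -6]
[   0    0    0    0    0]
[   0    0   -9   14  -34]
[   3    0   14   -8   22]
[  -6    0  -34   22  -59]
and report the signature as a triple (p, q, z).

step 0: pivot 3 → sign +
step 1: pivot -9 → sign −
step 2: pivot 97/9 → sign +
step 3: pivot -3/97 → sign −
step 4: row/col 4 already zero → sign 0
signature = (2, 2, 1)

Answer: (2, 2, 1)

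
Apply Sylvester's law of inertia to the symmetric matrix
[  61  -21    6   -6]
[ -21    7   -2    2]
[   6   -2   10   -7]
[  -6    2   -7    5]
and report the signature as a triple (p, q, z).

Answer: (3, 1, 0)

Derivation:
step 0: pivot 61 → sign +
step 1: pivot -14/61 → sign −
step 2: pivot 66/7 → sign +
step 3: pivot 1/22 → sign +
signature = (3, 1, 0)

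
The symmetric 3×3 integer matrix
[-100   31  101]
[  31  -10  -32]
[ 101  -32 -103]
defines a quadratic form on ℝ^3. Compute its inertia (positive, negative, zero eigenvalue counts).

step 0: pivot -100 → sign −
step 1: pivot -39/100 → sign −
step 2: pivot 3/13 → sign +
signature = (1, 2, 0)

Answer: (1, 2, 0)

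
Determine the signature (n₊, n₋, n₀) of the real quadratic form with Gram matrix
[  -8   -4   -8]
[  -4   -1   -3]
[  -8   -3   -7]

step 0: pivot -8 → sign −
step 1: pivot 1 → sign +
step 2: row/col 2 already zero → sign 0
signature = (1, 1, 1)

Answer: (1, 1, 1)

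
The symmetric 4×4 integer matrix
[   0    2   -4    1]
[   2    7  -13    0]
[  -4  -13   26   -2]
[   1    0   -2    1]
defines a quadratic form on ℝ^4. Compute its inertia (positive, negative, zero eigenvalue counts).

step 0: pivot 7 → sign +
step 1: pivot -4/7 → sign −
step 2: pivot 2 → sign +
step 3: pivot -3/8 → sign −
signature = (2, 2, 0)

Answer: (2, 2, 0)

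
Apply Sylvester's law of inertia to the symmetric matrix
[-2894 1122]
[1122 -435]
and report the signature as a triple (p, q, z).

Answer: (0, 2, 0)

Derivation:
step 0: pivot -2894 → sign −
step 1: pivot -3/1447 → sign −
signature = (0, 2, 0)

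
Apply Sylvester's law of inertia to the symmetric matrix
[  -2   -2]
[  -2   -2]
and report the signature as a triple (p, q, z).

step 0: pivot -2 → sign −
step 1: row/col 1 already zero → sign 0
signature = (0, 1, 1)

Answer: (0, 1, 1)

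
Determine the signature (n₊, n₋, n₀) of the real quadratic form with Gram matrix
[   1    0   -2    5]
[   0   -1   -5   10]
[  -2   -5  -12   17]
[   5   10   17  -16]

Answer: (3, 1, 0)

Derivation:
step 0: pivot 1 → sign +
step 1: pivot -1 → sign −
step 2: pivot 9 → sign +
step 3: pivot 2/9 → sign +
signature = (3, 1, 0)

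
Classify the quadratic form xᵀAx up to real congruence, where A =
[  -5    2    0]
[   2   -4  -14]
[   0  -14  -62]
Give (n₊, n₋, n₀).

Answer: (0, 3, 0)

Derivation:
step 0: pivot -5 → sign −
step 1: pivot -16/5 → sign −
step 2: pivot -3/4 → sign −
signature = (0, 3, 0)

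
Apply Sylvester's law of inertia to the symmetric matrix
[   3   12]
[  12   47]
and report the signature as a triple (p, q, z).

step 0: pivot 3 → sign +
step 1: pivot -1 → sign −
signature = (1, 1, 0)

Answer: (1, 1, 0)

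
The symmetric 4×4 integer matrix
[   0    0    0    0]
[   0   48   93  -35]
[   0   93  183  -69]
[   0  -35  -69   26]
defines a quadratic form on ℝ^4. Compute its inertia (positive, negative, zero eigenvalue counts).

Answer: (2, 1, 1)

Derivation:
step 0: pivot 48 → sign +
step 1: pivot 45/16 → sign +
step 2: pivot -1/45 → sign −
step 3: row/col 3 already zero → sign 0
signature = (2, 1, 1)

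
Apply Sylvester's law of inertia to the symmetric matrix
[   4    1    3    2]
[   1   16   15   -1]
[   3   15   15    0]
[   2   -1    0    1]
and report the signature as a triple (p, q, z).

step 0: pivot 4 → sign +
step 1: pivot 63/4 → sign +
step 2: pivot -1/7 → sign −
step 3: row/col 3 already zero → sign 0
signature = (2, 1, 1)

Answer: (2, 1, 1)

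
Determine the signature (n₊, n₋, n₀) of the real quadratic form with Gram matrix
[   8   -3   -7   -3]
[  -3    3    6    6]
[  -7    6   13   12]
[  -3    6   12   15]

step 0: pivot 8 → sign +
step 1: pivot 15/8 → sign +
step 2: pivot 4/5 → sign +
step 3: pivot 3/4 → sign +
signature = (4, 0, 0)

Answer: (4, 0, 0)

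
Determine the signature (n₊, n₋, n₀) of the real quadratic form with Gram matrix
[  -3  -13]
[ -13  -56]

Answer: (1, 1, 0)

Derivation:
step 0: pivot -3 → sign −
step 1: pivot 1/3 → sign +
signature = (1, 1, 0)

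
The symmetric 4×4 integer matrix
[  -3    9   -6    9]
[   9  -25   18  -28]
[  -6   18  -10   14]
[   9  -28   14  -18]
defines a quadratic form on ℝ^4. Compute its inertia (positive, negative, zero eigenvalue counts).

step 0: pivot -3 → sign −
step 1: pivot 2 → sign +
step 2: pivot 2 → sign +
step 3: pivot 1/2 → sign +
signature = (3, 1, 0)

Answer: (3, 1, 0)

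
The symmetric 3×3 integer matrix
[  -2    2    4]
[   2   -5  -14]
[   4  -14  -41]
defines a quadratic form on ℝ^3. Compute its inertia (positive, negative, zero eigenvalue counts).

step 0: pivot -2 → sign −
step 1: pivot -3 → sign −
step 2: pivot 1/3 → sign +
signature = (1, 2, 0)

Answer: (1, 2, 0)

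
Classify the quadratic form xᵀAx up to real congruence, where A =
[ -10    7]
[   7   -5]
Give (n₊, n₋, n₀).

Answer: (0, 2, 0)

Derivation:
step 0: pivot -10 → sign −
step 1: pivot -1/10 → sign −
signature = (0, 2, 0)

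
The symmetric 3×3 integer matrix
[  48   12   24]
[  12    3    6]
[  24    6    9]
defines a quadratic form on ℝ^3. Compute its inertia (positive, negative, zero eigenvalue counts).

Answer: (1, 1, 1)

Derivation:
step 0: pivot 48 → sign +
step 1: pivot -3 → sign −
step 2: row/col 2 already zero → sign 0
signature = (1, 1, 1)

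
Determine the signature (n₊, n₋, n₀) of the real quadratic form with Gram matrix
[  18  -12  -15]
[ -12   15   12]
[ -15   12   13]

step 0: pivot 18 → sign +
step 1: pivot 7 → sign +
step 2: pivot -1/14 → sign −
signature = (2, 1, 0)

Answer: (2, 1, 0)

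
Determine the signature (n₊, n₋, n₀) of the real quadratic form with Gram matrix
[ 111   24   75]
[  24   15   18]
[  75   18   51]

Answer: (2, 0, 1)

Derivation:
step 0: pivot 111 → sign +
step 1: pivot 363/37 → sign +
step 2: row/col 2 already zero → sign 0
signature = (2, 0, 1)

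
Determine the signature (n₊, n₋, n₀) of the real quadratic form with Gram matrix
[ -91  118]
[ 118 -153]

Answer: (1, 1, 0)

Derivation:
step 0: pivot -91 → sign −
step 1: pivot 1/91 → sign +
signature = (1, 1, 0)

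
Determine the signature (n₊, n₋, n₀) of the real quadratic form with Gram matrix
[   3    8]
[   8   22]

Answer: (2, 0, 0)

Derivation:
step 0: pivot 3 → sign +
step 1: pivot 2/3 → sign +
signature = (2, 0, 0)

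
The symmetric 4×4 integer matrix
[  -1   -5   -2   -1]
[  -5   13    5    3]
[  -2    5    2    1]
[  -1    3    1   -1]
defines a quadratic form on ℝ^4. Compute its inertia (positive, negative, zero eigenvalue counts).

step 0: pivot -1 → sign −
step 1: pivot 38 → sign +
step 2: pivot 3/38 → sign +
step 3: pivot -2 → sign −
signature = (2, 2, 0)

Answer: (2, 2, 0)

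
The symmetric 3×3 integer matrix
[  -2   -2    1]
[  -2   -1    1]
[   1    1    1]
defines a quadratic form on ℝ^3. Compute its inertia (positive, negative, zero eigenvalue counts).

step 0: pivot -2 → sign −
step 1: pivot 1 → sign +
step 2: pivot 3/2 → sign +
signature = (2, 1, 0)

Answer: (2, 1, 0)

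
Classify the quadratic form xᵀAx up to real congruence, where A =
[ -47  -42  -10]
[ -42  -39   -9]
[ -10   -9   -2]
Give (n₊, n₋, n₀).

step 0: pivot -47 → sign −
step 1: pivot -69/47 → sign −
step 2: pivot 3/23 → sign +
signature = (1, 2, 0)

Answer: (1, 2, 0)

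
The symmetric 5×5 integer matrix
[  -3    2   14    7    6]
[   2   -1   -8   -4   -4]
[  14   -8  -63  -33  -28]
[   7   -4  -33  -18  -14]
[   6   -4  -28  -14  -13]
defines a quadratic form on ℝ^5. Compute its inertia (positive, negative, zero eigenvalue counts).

Answer: (1, 3, 1)

Derivation:
step 0: pivot -3 → sign −
step 1: pivot 1/3 → sign +
step 2: pivot -3 → sign −
step 3: pivot -1 → sign −
step 4: row/col 4 already zero → sign 0
signature = (1, 3, 1)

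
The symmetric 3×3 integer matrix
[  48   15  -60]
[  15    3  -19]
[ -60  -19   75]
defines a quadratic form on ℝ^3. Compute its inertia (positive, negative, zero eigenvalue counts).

step 0: pivot 48 → sign +
step 1: pivot -27/16 → sign −
step 2: pivot 1/27 → sign +
signature = (2, 1, 0)

Answer: (2, 1, 0)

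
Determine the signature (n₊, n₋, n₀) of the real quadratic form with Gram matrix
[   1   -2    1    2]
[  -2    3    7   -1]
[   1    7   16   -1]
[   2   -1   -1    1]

Answer: (2, 1, 1)

Derivation:
step 0: pivot 1 → sign +
step 1: pivot -1 → sign −
step 2: pivot 96 → sign +
step 3: row/col 3 already zero → sign 0
signature = (2, 1, 1)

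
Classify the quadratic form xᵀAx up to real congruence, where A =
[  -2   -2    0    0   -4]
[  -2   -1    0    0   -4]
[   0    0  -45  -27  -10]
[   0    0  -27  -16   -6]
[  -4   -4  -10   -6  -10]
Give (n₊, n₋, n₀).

Answer: (3, 2, 0)

Derivation:
step 0: pivot -2 → sign −
step 1: pivot 1 → sign +
step 2: pivot -45 → sign −
step 3: pivot 1/5 → sign +
step 4: pivot 2/9 → sign +
signature = (3, 2, 0)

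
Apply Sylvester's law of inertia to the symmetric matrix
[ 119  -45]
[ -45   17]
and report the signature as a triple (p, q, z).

Answer: (1, 1, 0)

Derivation:
step 0: pivot 119 → sign +
step 1: pivot -2/119 → sign −
signature = (1, 1, 0)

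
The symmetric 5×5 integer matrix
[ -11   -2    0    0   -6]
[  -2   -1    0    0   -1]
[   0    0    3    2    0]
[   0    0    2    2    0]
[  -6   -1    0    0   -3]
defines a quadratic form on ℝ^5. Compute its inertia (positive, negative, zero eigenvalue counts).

Answer: (3, 2, 0)

Derivation:
step 0: pivot -11 → sign −
step 1: pivot -7/11 → sign −
step 2: pivot 3 → sign +
step 3: pivot 2/3 → sign +
step 4: pivot 2/7 → sign +
signature = (3, 2, 0)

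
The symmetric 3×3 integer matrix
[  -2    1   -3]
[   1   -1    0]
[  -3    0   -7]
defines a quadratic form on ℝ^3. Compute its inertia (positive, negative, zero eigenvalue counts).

step 0: pivot -2 → sign −
step 1: pivot -1/2 → sign −
step 2: pivot 2 → sign +
signature = (1, 2, 0)

Answer: (1, 2, 0)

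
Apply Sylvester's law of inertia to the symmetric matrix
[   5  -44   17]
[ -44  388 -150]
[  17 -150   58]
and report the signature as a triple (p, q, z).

step 0: pivot 5 → sign +
step 1: pivot 4/5 → sign +
step 2: row/col 2 already zero → sign 0
signature = (2, 0, 1)

Answer: (2, 0, 1)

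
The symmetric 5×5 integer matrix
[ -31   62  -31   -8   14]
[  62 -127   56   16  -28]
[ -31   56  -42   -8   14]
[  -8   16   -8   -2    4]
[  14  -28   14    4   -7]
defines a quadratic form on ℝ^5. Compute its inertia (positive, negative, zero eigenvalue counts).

Answer: (2, 3, 0)

Derivation:
step 0: pivot -31 → sign −
step 1: pivot -3 → sign −
step 2: pivot 1 → sign +
step 3: pivot 2/31 → sign +
step 4: pivot -3 → sign −
signature = (2, 3, 0)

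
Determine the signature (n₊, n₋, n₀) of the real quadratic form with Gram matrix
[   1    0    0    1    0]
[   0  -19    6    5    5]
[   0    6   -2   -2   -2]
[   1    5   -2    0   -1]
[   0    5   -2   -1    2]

Answer: (3, 2, 0)

Derivation:
step 0: pivot 1 → sign +
step 1: pivot -19 → sign −
step 2: pivot -2/19 → sign −
step 3: pivot 2 → sign +
step 4: pivot 3 → sign +
signature = (3, 2, 0)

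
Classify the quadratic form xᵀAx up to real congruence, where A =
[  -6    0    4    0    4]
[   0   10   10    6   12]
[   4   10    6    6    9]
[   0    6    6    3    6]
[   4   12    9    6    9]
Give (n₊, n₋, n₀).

step 0: pivot -6 → sign −
step 1: pivot 10 → sign +
step 2: pivot -4/3 → sign −
step 3: pivot -3/5 → sign −
step 4: pivot -1/4 → sign −
signature = (1, 4, 0)

Answer: (1, 4, 0)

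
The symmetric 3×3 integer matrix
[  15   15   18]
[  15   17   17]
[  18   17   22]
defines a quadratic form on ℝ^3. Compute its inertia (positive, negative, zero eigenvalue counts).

step 0: pivot 15 → sign +
step 1: pivot 2 → sign +
step 2: pivot -1/10 → sign −
signature = (2, 1, 0)

Answer: (2, 1, 0)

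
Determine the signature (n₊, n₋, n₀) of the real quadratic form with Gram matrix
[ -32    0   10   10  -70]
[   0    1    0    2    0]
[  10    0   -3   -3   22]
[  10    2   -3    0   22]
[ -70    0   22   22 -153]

Answer: (2, 2, 1)

Derivation:
step 0: pivot -32 → sign −
step 1: pivot 1 → sign +
step 2: pivot 1/8 → sign +
step 3: pivot -1 → sign −
step 4: row/col 4 already zero → sign 0
signature = (2, 2, 1)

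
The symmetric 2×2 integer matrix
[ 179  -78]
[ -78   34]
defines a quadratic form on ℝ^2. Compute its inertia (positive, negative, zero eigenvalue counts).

Answer: (2, 0, 0)

Derivation:
step 0: pivot 179 → sign +
step 1: pivot 2/179 → sign +
signature = (2, 0, 0)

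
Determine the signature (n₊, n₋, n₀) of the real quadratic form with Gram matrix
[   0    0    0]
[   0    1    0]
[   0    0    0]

step 0: pivot 1 → sign +
step 1: row/col 1 already zero → sign 0
step 2: row/col 2 already zero → sign 0
signature = (1, 0, 2)

Answer: (1, 0, 2)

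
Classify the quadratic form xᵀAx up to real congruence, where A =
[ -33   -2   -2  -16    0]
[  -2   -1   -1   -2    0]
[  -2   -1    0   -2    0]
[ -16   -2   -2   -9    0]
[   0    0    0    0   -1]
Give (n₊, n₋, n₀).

step 0: pivot -33 → sign −
step 1: pivot -29/33 → sign −
step 2: pivot 1 → sign +
step 3: pivot -1/29 → sign −
step 4: pivot -1 → sign −
signature = (1, 4, 0)

Answer: (1, 4, 0)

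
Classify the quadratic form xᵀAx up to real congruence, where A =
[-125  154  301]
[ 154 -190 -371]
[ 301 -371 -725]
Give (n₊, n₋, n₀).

Answer: (0, 3, 0)

Derivation:
step 0: pivot -125 → sign −
step 1: pivot -34/125 → sign −
step 2: pivot -3/34 → sign −
signature = (0, 3, 0)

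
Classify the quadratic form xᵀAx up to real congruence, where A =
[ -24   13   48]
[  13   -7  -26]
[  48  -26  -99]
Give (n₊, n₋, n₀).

step 0: pivot -24 → sign −
step 1: pivot 1/24 → sign +
step 2: pivot -3 → sign −
signature = (1, 2, 0)

Answer: (1, 2, 0)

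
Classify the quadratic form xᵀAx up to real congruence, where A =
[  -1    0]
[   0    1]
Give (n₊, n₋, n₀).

step 0: pivot -1 → sign −
step 1: pivot 1 → sign +
signature = (1, 1, 0)

Answer: (1, 1, 0)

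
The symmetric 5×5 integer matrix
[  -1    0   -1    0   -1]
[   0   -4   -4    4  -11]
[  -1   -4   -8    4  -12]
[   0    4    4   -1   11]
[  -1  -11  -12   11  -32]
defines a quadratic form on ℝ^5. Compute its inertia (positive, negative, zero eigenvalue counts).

Answer: (1, 4, 0)

Derivation:
step 0: pivot -1 → sign −
step 1: pivot -4 → sign −
step 2: pivot -3 → sign −
step 3: pivot 3 → sign +
step 4: pivot -3/4 → sign −
signature = (1, 4, 0)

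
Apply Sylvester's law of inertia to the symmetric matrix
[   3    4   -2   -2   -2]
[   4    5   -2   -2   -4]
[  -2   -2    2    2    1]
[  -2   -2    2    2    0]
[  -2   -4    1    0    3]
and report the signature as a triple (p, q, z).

Answer: (3, 2, 0)

Derivation:
step 0: pivot 3 → sign +
step 1: pivot -1/3 → sign −
step 2: pivot 2 → sign +
step 3: pivot 5/2 → sign +
step 4: pivot -2/5 → sign −
signature = (3, 2, 0)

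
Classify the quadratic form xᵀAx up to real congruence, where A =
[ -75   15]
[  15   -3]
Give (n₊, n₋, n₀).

step 0: pivot -75 → sign −
step 1: row/col 1 already zero → sign 0
signature = (0, 1, 1)

Answer: (0, 1, 1)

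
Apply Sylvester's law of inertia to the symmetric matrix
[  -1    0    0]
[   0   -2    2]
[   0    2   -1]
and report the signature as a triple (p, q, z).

Answer: (1, 2, 0)

Derivation:
step 0: pivot -1 → sign −
step 1: pivot -2 → sign −
step 2: pivot 1 → sign +
signature = (1, 2, 0)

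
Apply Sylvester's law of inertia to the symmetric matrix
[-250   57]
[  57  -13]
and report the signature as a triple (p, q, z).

step 0: pivot -250 → sign −
step 1: pivot -1/250 → sign −
signature = (0, 2, 0)

Answer: (0, 2, 0)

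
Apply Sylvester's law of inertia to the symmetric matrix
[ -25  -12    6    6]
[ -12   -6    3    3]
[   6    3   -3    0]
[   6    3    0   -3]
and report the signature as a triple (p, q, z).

Answer: (0, 3, 1)

Derivation:
step 0: pivot -25 → sign −
step 1: pivot -6/25 → sign −
step 2: pivot -3/2 → sign −
step 3: row/col 3 already zero → sign 0
signature = (0, 3, 1)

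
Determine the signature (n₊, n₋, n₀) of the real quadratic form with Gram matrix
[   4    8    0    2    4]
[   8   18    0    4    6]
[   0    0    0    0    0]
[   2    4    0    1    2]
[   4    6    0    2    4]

Answer: (2, 1, 2)

Derivation:
step 0: pivot 4 → sign +
step 1: pivot 2 → sign +
step 2: pivot -2 → sign −
step 3: row/col 3 already zero → sign 0
step 4: row/col 4 already zero → sign 0
signature = (2, 1, 2)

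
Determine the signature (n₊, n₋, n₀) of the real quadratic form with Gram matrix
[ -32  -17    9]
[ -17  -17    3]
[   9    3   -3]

Answer: (0, 3, 0)

Derivation:
step 0: pivot -32 → sign −
step 1: pivot -255/32 → sign −
step 2: pivot -6/85 → sign −
signature = (0, 3, 0)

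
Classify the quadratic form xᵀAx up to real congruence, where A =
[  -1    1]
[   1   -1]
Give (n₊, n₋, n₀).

step 0: pivot -1 → sign −
step 1: row/col 1 already zero → sign 0
signature = (0, 1, 1)

Answer: (0, 1, 1)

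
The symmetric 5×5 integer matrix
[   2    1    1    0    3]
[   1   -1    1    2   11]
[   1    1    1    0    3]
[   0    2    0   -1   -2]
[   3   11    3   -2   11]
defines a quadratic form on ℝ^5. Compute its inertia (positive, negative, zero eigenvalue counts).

Answer: (3, 2, 0)

Derivation:
step 0: pivot 2 → sign +
step 1: pivot -3/2 → sign −
step 2: pivot 2/3 → sign +
step 3: pivot 1 → sign +
step 4: pivot -2 → sign −
signature = (3, 2, 0)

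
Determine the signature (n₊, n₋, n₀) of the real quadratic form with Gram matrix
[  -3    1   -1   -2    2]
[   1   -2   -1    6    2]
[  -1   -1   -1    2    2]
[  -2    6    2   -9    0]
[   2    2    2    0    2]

Answer: (3, 2, 0)

Derivation:
step 0: pivot -3 → sign −
step 1: pivot -5/3 → sign −
step 2: pivot 2/5 → sign +
step 3: pivot 3 → sign +
step 4: pivot 2/3 → sign +
signature = (3, 2, 0)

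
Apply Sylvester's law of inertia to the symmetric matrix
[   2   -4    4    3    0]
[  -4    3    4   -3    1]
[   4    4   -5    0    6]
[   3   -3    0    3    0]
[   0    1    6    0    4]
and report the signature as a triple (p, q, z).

step 0: pivot 2 → sign +
step 1: pivot -5 → sign −
step 2: pivot 79/5 → sign +
step 3: pivot 33/158 → sign +
step 4: pivot -3/11 → sign −
signature = (3, 2, 0)

Answer: (3, 2, 0)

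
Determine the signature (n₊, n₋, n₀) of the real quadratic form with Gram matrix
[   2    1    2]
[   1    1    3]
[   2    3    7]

step 0: pivot 2 → sign +
step 1: pivot 1/2 → sign +
step 2: pivot -3 → sign −
signature = (2, 1, 0)

Answer: (2, 1, 0)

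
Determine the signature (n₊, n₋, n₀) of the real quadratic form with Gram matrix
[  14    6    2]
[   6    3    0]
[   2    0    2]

step 0: pivot 14 → sign +
step 1: pivot 3/7 → sign +
step 2: row/col 2 already zero → sign 0
signature = (2, 0, 1)

Answer: (2, 0, 1)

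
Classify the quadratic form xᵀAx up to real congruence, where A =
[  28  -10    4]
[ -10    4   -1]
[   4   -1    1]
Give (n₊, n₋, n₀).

Answer: (2, 0, 1)

Derivation:
step 0: pivot 28 → sign +
step 1: pivot 3/7 → sign +
step 2: row/col 2 already zero → sign 0
signature = (2, 0, 1)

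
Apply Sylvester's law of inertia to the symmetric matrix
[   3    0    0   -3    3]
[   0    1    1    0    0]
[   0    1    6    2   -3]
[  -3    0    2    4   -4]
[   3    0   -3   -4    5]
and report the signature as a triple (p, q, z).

step 0: pivot 3 → sign +
step 1: pivot 1 → sign +
step 2: pivot 5 → sign +
step 3: pivot 1/5 → sign +
step 4: row/col 4 already zero → sign 0
signature = (4, 0, 1)

Answer: (4, 0, 1)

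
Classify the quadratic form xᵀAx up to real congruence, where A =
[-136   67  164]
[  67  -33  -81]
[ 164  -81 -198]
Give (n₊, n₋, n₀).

Answer: (1, 2, 0)

Derivation:
step 0: pivot -136 → sign −
step 1: pivot 1/136 → sign +
step 2: pivot -6 → sign −
signature = (1, 2, 0)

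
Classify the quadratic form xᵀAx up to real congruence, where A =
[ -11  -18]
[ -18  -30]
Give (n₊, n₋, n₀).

step 0: pivot -11 → sign −
step 1: pivot -6/11 → sign −
signature = (0, 2, 0)

Answer: (0, 2, 0)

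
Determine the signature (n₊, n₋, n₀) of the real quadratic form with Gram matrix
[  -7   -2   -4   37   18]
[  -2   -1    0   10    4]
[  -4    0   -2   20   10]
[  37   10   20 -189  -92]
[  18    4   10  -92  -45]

Answer: (3, 2, 0)

Derivation:
step 0: pivot -7 → sign −
step 1: pivot -3/7 → sign −
step 2: pivot 10/3 → sign +
step 3: pivot 26/5 → sign +
step 4: pivot 3/13 → sign +
signature = (3, 2, 0)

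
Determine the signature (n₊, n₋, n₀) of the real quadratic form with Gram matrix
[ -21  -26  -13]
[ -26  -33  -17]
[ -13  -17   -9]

step 0: pivot -21 → sign −
step 1: pivot -17/21 → sign −
step 2: pivot 1/17 → sign +
signature = (1, 2, 0)

Answer: (1, 2, 0)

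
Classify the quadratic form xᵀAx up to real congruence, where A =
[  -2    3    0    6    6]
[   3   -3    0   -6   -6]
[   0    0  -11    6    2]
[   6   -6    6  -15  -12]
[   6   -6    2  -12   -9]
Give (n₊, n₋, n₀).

Answer: (2, 3, 0)

Derivation:
step 0: pivot -2 → sign −
step 1: pivot 3/2 → sign +
step 2: pivot -11 → sign −
step 3: pivot 3/11 → sign +
step 4: pivot -1 → sign −
signature = (2, 3, 0)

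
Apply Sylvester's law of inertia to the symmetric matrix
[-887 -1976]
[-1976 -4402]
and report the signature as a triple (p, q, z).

Answer: (1, 1, 0)

Derivation:
step 0: pivot -887 → sign −
step 1: pivot 2/887 → sign +
signature = (1, 1, 0)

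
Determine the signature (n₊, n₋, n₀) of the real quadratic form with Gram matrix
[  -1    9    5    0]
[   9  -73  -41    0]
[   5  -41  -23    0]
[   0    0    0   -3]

step 0: pivot -1 → sign −
step 1: pivot 8 → sign +
step 2: pivot -3 → sign −
step 3: row/col 3 already zero → sign 0
signature = (1, 2, 1)

Answer: (1, 2, 1)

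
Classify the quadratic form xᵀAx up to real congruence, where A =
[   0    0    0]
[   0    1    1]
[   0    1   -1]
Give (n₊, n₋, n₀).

step 0: pivot 1 → sign +
step 1: pivot -2 → sign −
step 2: row/col 2 already zero → sign 0
signature = (1, 1, 1)

Answer: (1, 1, 1)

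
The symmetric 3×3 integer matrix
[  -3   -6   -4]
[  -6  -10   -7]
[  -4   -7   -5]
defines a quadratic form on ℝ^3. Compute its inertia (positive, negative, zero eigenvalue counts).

Answer: (1, 2, 0)

Derivation:
step 0: pivot -3 → sign −
step 1: pivot 2 → sign +
step 2: pivot -1/6 → sign −
signature = (1, 2, 0)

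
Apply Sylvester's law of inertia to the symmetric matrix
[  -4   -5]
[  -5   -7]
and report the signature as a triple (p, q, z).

Answer: (0, 2, 0)

Derivation:
step 0: pivot -4 → sign −
step 1: pivot -3/4 → sign −
signature = (0, 2, 0)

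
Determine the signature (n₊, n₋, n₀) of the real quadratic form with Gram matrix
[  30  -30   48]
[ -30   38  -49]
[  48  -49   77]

step 0: pivot 30 → sign +
step 1: pivot 8 → sign +
step 2: pivot 3/40 → sign +
signature = (3, 0, 0)

Answer: (3, 0, 0)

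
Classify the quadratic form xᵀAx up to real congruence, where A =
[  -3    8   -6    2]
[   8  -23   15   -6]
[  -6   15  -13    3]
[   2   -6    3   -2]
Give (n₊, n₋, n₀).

Answer: (1, 3, 0)

Derivation:
step 0: pivot -3 → sign −
step 1: pivot -5/3 → sign −
step 2: pivot -2/5 → sign −
step 3: pivot 1/2 → sign +
signature = (1, 3, 0)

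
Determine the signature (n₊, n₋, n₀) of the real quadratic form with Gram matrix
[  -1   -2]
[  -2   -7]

step 0: pivot -1 → sign −
step 1: pivot -3 → sign −
signature = (0, 2, 0)

Answer: (0, 2, 0)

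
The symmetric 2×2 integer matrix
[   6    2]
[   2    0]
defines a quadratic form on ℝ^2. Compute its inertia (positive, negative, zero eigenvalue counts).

step 0: pivot 6 → sign +
step 1: pivot -2/3 → sign −
signature = (1, 1, 0)

Answer: (1, 1, 0)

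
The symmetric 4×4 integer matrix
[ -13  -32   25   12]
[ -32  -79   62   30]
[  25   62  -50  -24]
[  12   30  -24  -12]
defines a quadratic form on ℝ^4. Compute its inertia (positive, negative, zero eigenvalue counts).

Answer: (0, 3, 1)

Derivation:
step 0: pivot -13 → sign −
step 1: pivot -3/13 → sign −
step 2: pivot -1 → sign −
step 3: row/col 3 already zero → sign 0
signature = (0, 3, 1)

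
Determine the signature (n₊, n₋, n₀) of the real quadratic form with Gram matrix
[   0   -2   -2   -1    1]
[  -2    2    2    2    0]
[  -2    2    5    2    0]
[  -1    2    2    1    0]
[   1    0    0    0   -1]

step 0: pivot 2 → sign +
step 1: pivot -2 → sign −
step 2: pivot 3 → sign +
step 3: pivot -1/2 → sign −
step 4: row/col 4 already zero → sign 0
signature = (2, 2, 1)

Answer: (2, 2, 1)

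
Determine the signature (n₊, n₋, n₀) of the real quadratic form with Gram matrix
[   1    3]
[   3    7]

step 0: pivot 1 → sign +
step 1: pivot -2 → sign −
signature = (1, 1, 0)

Answer: (1, 1, 0)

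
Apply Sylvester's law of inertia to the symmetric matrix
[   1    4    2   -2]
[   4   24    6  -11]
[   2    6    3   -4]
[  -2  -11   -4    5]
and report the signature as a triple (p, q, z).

Answer: (3, 1, 0)

Derivation:
step 0: pivot 1 → sign +
step 1: pivot 8 → sign +
step 2: pivot -3/2 → sign −
step 3: pivot 1/4 → sign +
signature = (3, 1, 0)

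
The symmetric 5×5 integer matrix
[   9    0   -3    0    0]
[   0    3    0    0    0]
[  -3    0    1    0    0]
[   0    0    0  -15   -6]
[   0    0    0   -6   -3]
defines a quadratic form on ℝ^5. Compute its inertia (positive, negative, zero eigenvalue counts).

Answer: (2, 2, 1)

Derivation:
step 0: pivot 9 → sign +
step 1: pivot 3 → sign +
step 2: pivot -15 → sign −
step 3: pivot -3/5 → sign −
step 4: row/col 4 already zero → sign 0
signature = (2, 2, 1)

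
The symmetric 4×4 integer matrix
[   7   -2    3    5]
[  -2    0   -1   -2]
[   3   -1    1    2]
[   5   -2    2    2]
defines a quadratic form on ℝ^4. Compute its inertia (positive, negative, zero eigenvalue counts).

step 0: pivot 7 → sign +
step 1: pivot -4/7 → sign −
step 2: pivot -1/4 → sign −
step 3: pivot -1 → sign −
signature = (1, 3, 0)

Answer: (1, 3, 0)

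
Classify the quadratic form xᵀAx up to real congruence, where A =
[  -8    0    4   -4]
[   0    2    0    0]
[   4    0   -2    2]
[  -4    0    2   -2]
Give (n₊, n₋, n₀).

step 0: pivot -8 → sign −
step 1: pivot 2 → sign +
step 2: row/col 2 already zero → sign 0
step 3: row/col 3 already zero → sign 0
signature = (1, 1, 2)

Answer: (1, 1, 2)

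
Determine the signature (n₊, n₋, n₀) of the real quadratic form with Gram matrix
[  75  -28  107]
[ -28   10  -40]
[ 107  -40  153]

step 0: pivot 75 → sign +
step 1: pivot -34/75 → sign −
step 2: pivot 6/17 → sign +
signature = (2, 1, 0)

Answer: (2, 1, 0)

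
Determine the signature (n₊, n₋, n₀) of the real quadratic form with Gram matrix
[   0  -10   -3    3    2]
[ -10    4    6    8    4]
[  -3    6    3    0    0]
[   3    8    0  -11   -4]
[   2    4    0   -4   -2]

step 0: pivot 4 → sign +
step 1: pivot -25 → sign −
step 2: pivot -6/25 → sign −
step 3: pivot -2 → sign −
step 4: row/col 4 already zero → sign 0
signature = (1, 3, 1)

Answer: (1, 3, 1)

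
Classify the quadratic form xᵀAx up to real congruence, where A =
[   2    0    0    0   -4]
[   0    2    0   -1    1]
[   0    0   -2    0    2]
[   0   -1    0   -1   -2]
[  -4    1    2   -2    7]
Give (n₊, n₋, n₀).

step 0: pivot 2 → sign +
step 1: pivot 2 → sign +
step 2: pivot -2 → sign −
step 3: pivot -3/2 → sign −
step 4: pivot 2 → sign +
signature = (3, 2, 0)

Answer: (3, 2, 0)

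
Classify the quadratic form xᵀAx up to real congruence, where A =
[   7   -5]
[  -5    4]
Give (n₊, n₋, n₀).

step 0: pivot 7 → sign +
step 1: pivot 3/7 → sign +
signature = (2, 0, 0)

Answer: (2, 0, 0)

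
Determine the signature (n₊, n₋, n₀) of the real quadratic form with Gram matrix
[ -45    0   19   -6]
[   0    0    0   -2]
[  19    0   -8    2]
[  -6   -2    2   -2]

step 0: pivot -45 → sign −
step 1: pivot 1/45 → sign +
step 2: pivot -14 → sign −
step 3: pivot 2/7 → sign +
signature = (2, 2, 0)

Answer: (2, 2, 0)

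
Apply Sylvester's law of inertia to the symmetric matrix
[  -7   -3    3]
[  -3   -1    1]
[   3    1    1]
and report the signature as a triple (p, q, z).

Answer: (2, 1, 0)

Derivation:
step 0: pivot -7 → sign −
step 1: pivot 2/7 → sign +
step 2: pivot 2 → sign +
signature = (2, 1, 0)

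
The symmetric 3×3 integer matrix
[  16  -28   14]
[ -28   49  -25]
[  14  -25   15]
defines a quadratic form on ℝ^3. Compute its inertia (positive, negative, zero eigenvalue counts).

Answer: (2, 1, 0)

Derivation:
step 0: pivot 16 → sign +
step 1: pivot 11/4 → sign +
step 2: pivot -1/11 → sign −
signature = (2, 1, 0)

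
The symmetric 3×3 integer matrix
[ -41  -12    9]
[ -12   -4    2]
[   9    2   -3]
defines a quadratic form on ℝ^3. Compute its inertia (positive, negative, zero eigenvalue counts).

Answer: (0, 3, 0)

Derivation:
step 0: pivot -41 → sign −
step 1: pivot -20/41 → sign −
step 2: pivot -1/5 → sign −
signature = (0, 3, 0)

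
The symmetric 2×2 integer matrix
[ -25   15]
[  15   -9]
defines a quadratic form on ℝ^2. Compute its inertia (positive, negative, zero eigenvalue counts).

step 0: pivot -25 → sign −
step 1: row/col 1 already zero → sign 0
signature = (0, 1, 1)

Answer: (0, 1, 1)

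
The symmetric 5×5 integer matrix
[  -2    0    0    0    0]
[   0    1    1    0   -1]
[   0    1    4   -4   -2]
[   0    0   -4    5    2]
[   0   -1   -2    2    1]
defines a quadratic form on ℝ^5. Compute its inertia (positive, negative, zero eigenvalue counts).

Answer: (3, 2, 0)

Derivation:
step 0: pivot -2 → sign −
step 1: pivot 1 → sign +
step 2: pivot 3 → sign +
step 3: pivot -1/3 → sign −
step 4: pivot 1 → sign +
signature = (3, 2, 0)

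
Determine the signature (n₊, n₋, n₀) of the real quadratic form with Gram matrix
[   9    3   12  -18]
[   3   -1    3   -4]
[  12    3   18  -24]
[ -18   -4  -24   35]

step 0: pivot 9 → sign +
step 1: pivot -2 → sign −
step 2: pivot 5/2 → sign +
step 3: pivot 3/5 → sign +
signature = (3, 1, 0)

Answer: (3, 1, 0)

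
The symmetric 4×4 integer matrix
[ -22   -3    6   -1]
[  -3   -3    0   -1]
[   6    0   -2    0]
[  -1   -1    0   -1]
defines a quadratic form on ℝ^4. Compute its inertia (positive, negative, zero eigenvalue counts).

Answer: (0, 4, 0)

Derivation:
step 0: pivot -22 → sign −
step 1: pivot -57/22 → sign −
step 2: pivot -2/19 → sign −
step 3: pivot -2/3 → sign −
signature = (0, 4, 0)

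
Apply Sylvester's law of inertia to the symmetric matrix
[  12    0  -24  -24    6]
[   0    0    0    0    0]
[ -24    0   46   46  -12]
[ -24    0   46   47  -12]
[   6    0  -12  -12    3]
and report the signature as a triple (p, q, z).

Answer: (2, 1, 2)

Derivation:
step 0: pivot 12 → sign +
step 1: pivot -2 → sign −
step 2: pivot 1 → sign +
step 3: row/col 3 already zero → sign 0
step 4: row/col 4 already zero → sign 0
signature = (2, 1, 2)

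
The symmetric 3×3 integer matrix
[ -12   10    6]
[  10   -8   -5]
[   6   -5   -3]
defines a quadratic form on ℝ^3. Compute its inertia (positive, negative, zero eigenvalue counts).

step 0: pivot -12 → sign −
step 1: pivot 1/3 → sign +
step 2: row/col 2 already zero → sign 0
signature = (1, 1, 1)

Answer: (1, 1, 1)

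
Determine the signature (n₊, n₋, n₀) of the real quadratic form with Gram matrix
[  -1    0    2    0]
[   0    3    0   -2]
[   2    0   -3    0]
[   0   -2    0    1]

step 0: pivot -1 → sign −
step 1: pivot 3 → sign +
step 2: pivot 1 → sign +
step 3: pivot -1/3 → sign −
signature = (2, 2, 0)

Answer: (2, 2, 0)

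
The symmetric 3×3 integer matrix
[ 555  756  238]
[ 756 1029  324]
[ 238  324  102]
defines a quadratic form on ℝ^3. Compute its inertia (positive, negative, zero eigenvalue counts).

step 0: pivot 555 → sign +
step 1: pivot -147/185 → sign −
step 2: pivot -2/147 → sign −
signature = (1, 2, 0)

Answer: (1, 2, 0)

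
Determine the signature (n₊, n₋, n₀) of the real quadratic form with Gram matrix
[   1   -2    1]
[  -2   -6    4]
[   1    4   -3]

Answer: (1, 2, 0)

Derivation:
step 0: pivot 1 → sign +
step 1: pivot -10 → sign −
step 2: pivot -2/5 → sign −
signature = (1, 2, 0)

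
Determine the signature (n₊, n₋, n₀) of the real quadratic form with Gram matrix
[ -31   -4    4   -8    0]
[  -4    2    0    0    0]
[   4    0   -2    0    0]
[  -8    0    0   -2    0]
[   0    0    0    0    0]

step 0: pivot -31 → sign −
step 1: pivot 78/31 → sign +
step 2: pivot -62/39 → sign −
step 3: pivot 2/31 → sign +
step 4: row/col 4 already zero → sign 0
signature = (2, 2, 1)

Answer: (2, 2, 1)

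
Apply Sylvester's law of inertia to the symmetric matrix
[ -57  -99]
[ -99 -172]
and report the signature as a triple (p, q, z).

step 0: pivot -57 → sign −
step 1: pivot -1/19 → sign −
signature = (0, 2, 0)

Answer: (0, 2, 0)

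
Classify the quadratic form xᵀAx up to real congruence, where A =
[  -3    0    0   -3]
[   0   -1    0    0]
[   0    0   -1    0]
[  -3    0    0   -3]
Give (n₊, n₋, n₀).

step 0: pivot -3 → sign −
step 1: pivot -1 → sign −
step 2: pivot -1 → sign −
step 3: row/col 3 already zero → sign 0
signature = (0, 3, 1)

Answer: (0, 3, 1)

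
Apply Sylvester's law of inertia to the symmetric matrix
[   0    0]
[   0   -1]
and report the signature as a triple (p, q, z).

Answer: (0, 1, 1)

Derivation:
step 0: pivot -1 → sign −
step 1: row/col 1 already zero → sign 0
signature = (0, 1, 1)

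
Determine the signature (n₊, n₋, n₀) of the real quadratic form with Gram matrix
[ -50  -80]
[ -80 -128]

Answer: (0, 1, 1)

Derivation:
step 0: pivot -50 → sign −
step 1: row/col 1 already zero → sign 0
signature = (0, 1, 1)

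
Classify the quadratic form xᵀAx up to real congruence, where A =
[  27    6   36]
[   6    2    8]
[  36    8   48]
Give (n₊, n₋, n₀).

step 0: pivot 27 → sign +
step 1: pivot 2/3 → sign +
step 2: row/col 2 already zero → sign 0
signature = (2, 0, 1)

Answer: (2, 0, 1)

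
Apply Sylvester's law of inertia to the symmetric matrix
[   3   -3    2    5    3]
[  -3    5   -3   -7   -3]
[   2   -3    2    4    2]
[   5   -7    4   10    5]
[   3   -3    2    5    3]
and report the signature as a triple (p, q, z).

Answer: (3, 1, 1)

Derivation:
step 0: pivot 3 → sign +
step 1: pivot 2 → sign +
step 2: pivot 1/6 → sign +
step 3: pivot -1 → sign −
step 4: row/col 4 already zero → sign 0
signature = (3, 1, 1)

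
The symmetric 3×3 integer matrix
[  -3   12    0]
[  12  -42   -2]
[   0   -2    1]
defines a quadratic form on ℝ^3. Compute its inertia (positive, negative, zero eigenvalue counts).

step 0: pivot -3 → sign −
step 1: pivot 6 → sign +
step 2: pivot 1/3 → sign +
signature = (2, 1, 0)

Answer: (2, 1, 0)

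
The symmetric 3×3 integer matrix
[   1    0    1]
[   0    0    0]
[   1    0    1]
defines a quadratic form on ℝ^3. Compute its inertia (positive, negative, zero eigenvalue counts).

Answer: (1, 0, 2)

Derivation:
step 0: pivot 1 → sign +
step 1: row/col 1 already zero → sign 0
step 2: row/col 2 already zero → sign 0
signature = (1, 0, 2)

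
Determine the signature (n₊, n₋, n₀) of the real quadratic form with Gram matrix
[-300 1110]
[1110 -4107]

step 0: pivot -300 → sign −
step 1: row/col 1 already zero → sign 0
signature = (0, 1, 1)

Answer: (0, 1, 1)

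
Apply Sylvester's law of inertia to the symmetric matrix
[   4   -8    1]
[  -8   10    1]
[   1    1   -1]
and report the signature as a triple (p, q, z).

step 0: pivot 4 → sign +
step 1: pivot -6 → sign −
step 2: pivot 1/4 → sign +
signature = (2, 1, 0)

Answer: (2, 1, 0)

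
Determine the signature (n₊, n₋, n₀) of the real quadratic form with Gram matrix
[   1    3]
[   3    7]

step 0: pivot 1 → sign +
step 1: pivot -2 → sign −
signature = (1, 1, 0)

Answer: (1, 1, 0)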